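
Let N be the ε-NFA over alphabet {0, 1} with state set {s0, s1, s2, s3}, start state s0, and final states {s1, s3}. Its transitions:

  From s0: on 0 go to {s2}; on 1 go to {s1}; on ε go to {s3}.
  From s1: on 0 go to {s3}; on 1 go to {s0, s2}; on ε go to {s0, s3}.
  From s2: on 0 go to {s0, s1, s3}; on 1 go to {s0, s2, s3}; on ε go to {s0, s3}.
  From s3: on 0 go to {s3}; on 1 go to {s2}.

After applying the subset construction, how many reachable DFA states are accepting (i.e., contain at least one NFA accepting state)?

Start state of the DFA: {s0, s3} (ε-closure of the NFA start).
{s0, s3} --0--> {s0, s2, s3}  [new]
{s0, s3} --1--> {s0, s1, s2, s3}  [new]
{s0, s2, s3} --0--> {s0, s1, s2, s3}  [seen]
{s0, s2, s3} --1--> {s0, s1, s2, s3}  [seen]
{s0, s1, s2, s3} --0--> {s0, s1, s2, s3}  [seen]
{s0, s1, s2, s3} --1--> {s0, s1, s2, s3}  [seen]
Reachable DFA states: {s0, s3}, {s0, s2, s3}, {s0, s1, s2, s3}.
Accepting DFA states (contain an NFA accepting state): {s0, s3}, {s0, s2, s3}, {s0, s1, s2, s3}.

3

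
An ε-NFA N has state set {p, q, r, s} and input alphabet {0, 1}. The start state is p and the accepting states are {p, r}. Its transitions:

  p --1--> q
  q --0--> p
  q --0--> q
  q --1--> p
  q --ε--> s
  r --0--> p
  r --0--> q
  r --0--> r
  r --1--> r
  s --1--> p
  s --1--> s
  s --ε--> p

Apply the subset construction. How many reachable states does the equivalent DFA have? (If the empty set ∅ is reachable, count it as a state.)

3

Start state of the DFA: {p} (ε-closure of the NFA start).
{p} --0--> ∅  [new]
{p} --1--> {p, q, s}  [new]
∅ --0--> ∅  [seen]
∅ --1--> ∅  [seen]
{p, q, s} --0--> {p, q, s}  [seen]
{p, q, s} --1--> {p, q, s}  [seen]
Reachable DFA states: {p}, ∅, {p, q, s}.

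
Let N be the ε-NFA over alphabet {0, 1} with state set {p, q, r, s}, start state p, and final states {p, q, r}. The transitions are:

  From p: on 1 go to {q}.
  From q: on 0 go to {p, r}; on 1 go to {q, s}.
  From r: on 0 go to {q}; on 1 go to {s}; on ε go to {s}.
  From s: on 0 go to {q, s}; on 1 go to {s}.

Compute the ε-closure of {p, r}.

Begin with {p, r}.
r →ε {s}; add s.
ε-closure = {p, r, s}.

{p, r, s}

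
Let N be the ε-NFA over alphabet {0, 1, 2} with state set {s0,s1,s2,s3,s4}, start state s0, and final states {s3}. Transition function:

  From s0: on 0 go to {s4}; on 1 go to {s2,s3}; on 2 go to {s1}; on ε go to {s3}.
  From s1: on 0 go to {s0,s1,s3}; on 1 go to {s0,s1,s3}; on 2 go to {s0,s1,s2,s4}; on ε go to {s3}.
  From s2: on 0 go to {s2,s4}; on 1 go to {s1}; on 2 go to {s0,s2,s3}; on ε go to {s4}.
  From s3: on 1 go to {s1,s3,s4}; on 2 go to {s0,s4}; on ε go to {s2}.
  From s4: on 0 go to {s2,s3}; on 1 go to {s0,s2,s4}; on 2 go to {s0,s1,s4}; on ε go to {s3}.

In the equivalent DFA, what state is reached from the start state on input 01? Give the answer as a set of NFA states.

Start: {s0,s2,s3,s4}.
δ(s0,0) = {s4}; δ(s2,0) = {s2,s4}; δ(s3,0) = ∅; δ(s4,0) = {s2,s3}.
Union: {s2,s3,s4}.
After 0: {s2,s3,s4}.
δ(s2,1) = {s1}; δ(s3,1) = {s1,s3,s4}; δ(s4,1) = {s0,s2,s4}.
Union: {s0,s1,s2,s3,s4}.
After 1: {s0,s1,s2,s3,s4}.

{s0,s1,s2,s3,s4}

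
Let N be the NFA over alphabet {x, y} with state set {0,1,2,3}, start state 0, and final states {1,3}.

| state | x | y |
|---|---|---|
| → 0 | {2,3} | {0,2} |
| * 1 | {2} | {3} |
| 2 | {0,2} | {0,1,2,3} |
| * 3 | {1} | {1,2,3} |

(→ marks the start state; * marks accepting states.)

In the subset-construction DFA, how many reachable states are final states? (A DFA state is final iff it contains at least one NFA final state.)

Start state of the DFA: {0}.
{0} --x--> {2,3}  [new]
{0} --y--> {0,2}  [new]
{2,3} --x--> {0,1,2}  [new]
{2,3} --y--> {0,1,2,3}  [new]
{0,2} --x--> {0,2,3}  [new]
{0,2} --y--> {0,1,2,3}  [seen]
{0,1,2} --x--> {0,2,3}  [seen]
{0,1,2} --y--> {0,1,2,3}  [seen]
{0,1,2,3} --x--> {0,1,2,3}  [seen]
{0,1,2,3} --y--> {0,1,2,3}  [seen]
{0,2,3} --x--> {0,1,2,3}  [seen]
{0,2,3} --y--> {0,1,2,3}  [seen]
Reachable DFA states: {0}, {2,3}, {0,2}, {0,1,2}, {0,1,2,3}, {0,2,3}.
Accepting DFA states (contain an NFA accepting state): {2,3}, {0,1,2}, {0,1,2,3}, {0,2,3}.

4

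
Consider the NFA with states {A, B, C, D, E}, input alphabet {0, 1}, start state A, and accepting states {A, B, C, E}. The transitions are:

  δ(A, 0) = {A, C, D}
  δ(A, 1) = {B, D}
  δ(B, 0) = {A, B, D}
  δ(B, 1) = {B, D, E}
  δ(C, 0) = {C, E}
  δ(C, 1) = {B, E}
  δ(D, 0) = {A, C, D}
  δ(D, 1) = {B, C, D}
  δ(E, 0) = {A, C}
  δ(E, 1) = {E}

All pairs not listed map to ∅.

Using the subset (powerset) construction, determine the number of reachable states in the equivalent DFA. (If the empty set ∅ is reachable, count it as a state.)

Start state of the DFA: {A}.
{A} --0--> {A, C, D}  [new]
{A} --1--> {B, D}  [new]
{A, C, D} --0--> {A, C, D, E}  [new]
{A, C, D} --1--> {B, C, D, E}  [new]
{B, D} --0--> {A, B, C, D}  [new]
{B, D} --1--> {B, C, D, E}  [seen]
{A, C, D, E} --0--> {A, C, D, E}  [seen]
{A, C, D, E} --1--> {B, C, D, E}  [seen]
{B, C, D, E} --0--> {A, B, C, D, E}  [new]
{B, C, D, E} --1--> {B, C, D, E}  [seen]
{A, B, C, D} --0--> {A, B, C, D, E}  [seen]
{A, B, C, D} --1--> {B, C, D, E}  [seen]
{A, B, C, D, E} --0--> {A, B, C, D, E}  [seen]
{A, B, C, D, E} --1--> {B, C, D, E}  [seen]
Reachable DFA states: {A}, {A, C, D}, {B, D}, {A, C, D, E}, {B, C, D, E}, {A, B, C, D}, {A, B, C, D, E}.

7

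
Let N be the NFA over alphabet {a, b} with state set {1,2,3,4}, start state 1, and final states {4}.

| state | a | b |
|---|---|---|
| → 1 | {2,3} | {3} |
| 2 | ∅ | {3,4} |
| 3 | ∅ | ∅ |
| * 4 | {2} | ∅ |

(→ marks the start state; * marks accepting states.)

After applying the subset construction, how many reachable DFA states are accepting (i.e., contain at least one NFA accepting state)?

Start state of the DFA: {1}.
{1} --a--> {2,3}  [new]
{1} --b--> {3}  [new]
{2,3} --a--> ∅  [new]
{2,3} --b--> {3,4}  [new]
{3} --a--> ∅  [seen]
{3} --b--> ∅  [seen]
∅ --a--> ∅  [seen]
∅ --b--> ∅  [seen]
{3,4} --a--> {2}  [new]
{3,4} --b--> ∅  [seen]
{2} --a--> ∅  [seen]
{2} --b--> {3,4}  [seen]
Reachable DFA states: {1}, {2,3}, {3}, ∅, {3,4}, {2}.
Accepting DFA states (contain an NFA accepting state): {3,4}.

1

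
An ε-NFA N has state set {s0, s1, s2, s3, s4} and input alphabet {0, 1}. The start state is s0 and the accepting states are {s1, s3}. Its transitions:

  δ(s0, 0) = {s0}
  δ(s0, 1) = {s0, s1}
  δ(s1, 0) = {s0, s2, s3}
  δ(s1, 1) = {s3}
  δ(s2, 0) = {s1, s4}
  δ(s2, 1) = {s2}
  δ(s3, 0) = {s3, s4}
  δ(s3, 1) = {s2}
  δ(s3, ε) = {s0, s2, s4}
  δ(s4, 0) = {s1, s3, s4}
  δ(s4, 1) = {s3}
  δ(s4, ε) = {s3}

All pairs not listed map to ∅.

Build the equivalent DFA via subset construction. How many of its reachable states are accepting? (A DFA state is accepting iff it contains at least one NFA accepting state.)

3

Start state of the DFA: {s0} (ε-closure of the NFA start).
{s0} --0--> {s0}  [seen]
{s0} --1--> {s0, s1}  [new]
{s0, s1} --0--> {s0, s2, s3, s4}  [new]
{s0, s1} --1--> {s0, s1, s2, s3, s4}  [new]
{s0, s2, s3, s4} --0--> {s0, s1, s2, s3, s4}  [seen]
{s0, s2, s3, s4} --1--> {s0, s1, s2, s3, s4}  [seen]
{s0, s1, s2, s3, s4} --0--> {s0, s1, s2, s3, s4}  [seen]
{s0, s1, s2, s3, s4} --1--> {s0, s1, s2, s3, s4}  [seen]
Reachable DFA states: {s0}, {s0, s1}, {s0, s2, s3, s4}, {s0, s1, s2, s3, s4}.
Accepting DFA states (contain an NFA accepting state): {s0, s1}, {s0, s2, s3, s4}, {s0, s1, s2, s3, s4}.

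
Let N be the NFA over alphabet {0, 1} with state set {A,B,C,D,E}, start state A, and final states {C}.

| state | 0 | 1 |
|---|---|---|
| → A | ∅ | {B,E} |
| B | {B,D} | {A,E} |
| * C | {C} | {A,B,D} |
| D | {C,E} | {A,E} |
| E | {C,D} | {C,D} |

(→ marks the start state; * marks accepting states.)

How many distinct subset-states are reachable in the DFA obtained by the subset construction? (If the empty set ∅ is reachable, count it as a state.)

9

Start state of the DFA: {A}.
{A} --0--> ∅  [new]
{A} --1--> {B,E}  [new]
∅ --0--> ∅  [seen]
∅ --1--> ∅  [seen]
{B,E} --0--> {B,C,D}  [new]
{B,E} --1--> {A,C,D,E}  [new]
{B,C,D} --0--> {B,C,D,E}  [new]
{B,C,D} --1--> {A,B,D,E}  [new]
{A,C,D,E} --0--> {C,D,E}  [new]
{A,C,D,E} --1--> {A,B,C,D,E}  [new]
{B,C,D,E} --0--> {B,C,D,E}  [seen]
{B,C,D,E} --1--> {A,B,C,D,E}  [seen]
{A,B,D,E} --0--> {B,C,D,E}  [seen]
{A,B,D,E} --1--> {A,B,C,D,E}  [seen]
{C,D,E} --0--> {C,D,E}  [seen]
{C,D,E} --1--> {A,B,C,D,E}  [seen]
{A,B,C,D,E} --0--> {B,C,D,E}  [seen]
{A,B,C,D,E} --1--> {A,B,C,D,E}  [seen]
Reachable DFA states: {A}, ∅, {B,E}, {B,C,D}, {A,C,D,E}, {B,C,D,E}, {A,B,D,E}, {C,D,E}, {A,B,C,D,E}.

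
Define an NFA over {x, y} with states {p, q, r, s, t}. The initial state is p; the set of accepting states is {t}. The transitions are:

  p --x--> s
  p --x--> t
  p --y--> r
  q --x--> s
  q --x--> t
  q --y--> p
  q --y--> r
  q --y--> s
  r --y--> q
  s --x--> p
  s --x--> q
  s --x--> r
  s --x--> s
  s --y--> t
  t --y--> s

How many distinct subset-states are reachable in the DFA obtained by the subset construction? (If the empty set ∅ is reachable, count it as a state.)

Start state of the DFA: {p}.
{p} --x--> {s, t}  [new]
{p} --y--> {r}  [new]
{s, t} --x--> {p, q, r, s}  [new]
{s, t} --y--> {s, t}  [seen]
{r} --x--> ∅  [new]
{r} --y--> {q}  [new]
{p, q, r, s} --x--> {p, q, r, s, t}  [new]
{p, q, r, s} --y--> {p, q, r, s, t}  [seen]
∅ --x--> ∅  [seen]
∅ --y--> ∅  [seen]
{q} --x--> {s, t}  [seen]
{q} --y--> {p, r, s}  [new]
{p, q, r, s, t} --x--> {p, q, r, s, t}  [seen]
{p, q, r, s, t} --y--> {p, q, r, s, t}  [seen]
{p, r, s} --x--> {p, q, r, s, t}  [seen]
{p, r, s} --y--> {q, r, t}  [new]
{q, r, t} --x--> {s, t}  [seen]
{q, r, t} --y--> {p, q, r, s}  [seen]
Reachable DFA states: {p}, {s, t}, {r}, {p, q, r, s}, ∅, {q}, {p, q, r, s, t}, {p, r, s}, {q, r, t}.

9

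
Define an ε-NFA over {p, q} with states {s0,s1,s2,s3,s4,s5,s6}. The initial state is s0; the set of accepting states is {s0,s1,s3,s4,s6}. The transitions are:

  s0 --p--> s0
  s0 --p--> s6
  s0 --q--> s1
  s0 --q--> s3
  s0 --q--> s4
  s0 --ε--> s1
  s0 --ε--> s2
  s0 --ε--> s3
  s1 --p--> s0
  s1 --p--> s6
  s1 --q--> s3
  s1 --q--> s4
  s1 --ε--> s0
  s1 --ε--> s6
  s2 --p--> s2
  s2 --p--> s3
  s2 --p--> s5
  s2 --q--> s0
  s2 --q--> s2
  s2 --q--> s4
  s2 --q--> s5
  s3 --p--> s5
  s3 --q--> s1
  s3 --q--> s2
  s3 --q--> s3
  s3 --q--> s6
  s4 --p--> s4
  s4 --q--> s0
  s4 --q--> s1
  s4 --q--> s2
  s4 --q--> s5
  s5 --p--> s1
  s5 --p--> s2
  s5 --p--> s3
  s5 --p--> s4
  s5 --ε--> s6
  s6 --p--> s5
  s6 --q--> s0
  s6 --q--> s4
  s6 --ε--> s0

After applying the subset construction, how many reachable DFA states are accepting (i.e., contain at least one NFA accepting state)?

3

Start state of the DFA: {s0,s1,s2,s3,s6} (ε-closure of the NFA start).
{s0,s1,s2,s3,s6} --p--> {s0,s1,s2,s3,s5,s6}  [new]
{s0,s1,s2,s3,s6} --q--> {s0,s1,s2,s3,s4,s5,s6}  [new]
{s0,s1,s2,s3,s5,s6} --p--> {s0,s1,s2,s3,s4,s5,s6}  [seen]
{s0,s1,s2,s3,s5,s6} --q--> {s0,s1,s2,s3,s4,s5,s6}  [seen]
{s0,s1,s2,s3,s4,s5,s6} --p--> {s0,s1,s2,s3,s4,s5,s6}  [seen]
{s0,s1,s2,s3,s4,s5,s6} --q--> {s0,s1,s2,s3,s4,s5,s6}  [seen]
Reachable DFA states: {s0,s1,s2,s3,s6}, {s0,s1,s2,s3,s5,s6}, {s0,s1,s2,s3,s4,s5,s6}.
Accepting DFA states (contain an NFA accepting state): {s0,s1,s2,s3,s6}, {s0,s1,s2,s3,s5,s6}, {s0,s1,s2,s3,s4,s5,s6}.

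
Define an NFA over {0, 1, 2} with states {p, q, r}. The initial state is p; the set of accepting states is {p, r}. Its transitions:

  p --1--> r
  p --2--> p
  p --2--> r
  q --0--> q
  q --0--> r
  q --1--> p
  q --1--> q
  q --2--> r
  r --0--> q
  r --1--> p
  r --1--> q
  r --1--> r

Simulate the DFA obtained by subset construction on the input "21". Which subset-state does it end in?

Start: {p}.
δ(p,2) = {p, r}.
Union: {p, r}.
After 2: {p, r}.
δ(p,1) = {r}; δ(r,1) = {p, q, r}.
Union: {p, q, r}.
After 1: {p, q, r}.

{p, q, r}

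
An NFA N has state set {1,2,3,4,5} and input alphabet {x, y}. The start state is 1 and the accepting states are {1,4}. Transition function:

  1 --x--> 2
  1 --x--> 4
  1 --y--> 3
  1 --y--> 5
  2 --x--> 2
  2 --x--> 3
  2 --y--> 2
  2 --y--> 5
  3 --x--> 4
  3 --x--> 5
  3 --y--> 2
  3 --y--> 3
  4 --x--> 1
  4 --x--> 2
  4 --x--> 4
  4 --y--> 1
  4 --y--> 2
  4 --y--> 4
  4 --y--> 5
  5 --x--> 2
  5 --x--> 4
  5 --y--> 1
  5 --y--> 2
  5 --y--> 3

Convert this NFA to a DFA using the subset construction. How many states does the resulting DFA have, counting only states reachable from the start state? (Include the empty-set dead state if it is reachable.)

11

Start state of the DFA: {1}.
{1} --x--> {2,4}  [new]
{1} --y--> {3,5}  [new]
{2,4} --x--> {1,2,3,4}  [new]
{2,4} --y--> {1,2,4,5}  [new]
{3,5} --x--> {2,4,5}  [new]
{3,5} --y--> {1,2,3}  [new]
{1,2,3,4} --x--> {1,2,3,4,5}  [new]
{1,2,3,4} --y--> {1,2,3,4,5}  [seen]
{1,2,4,5} --x--> {1,2,3,4}  [seen]
{1,2,4,5} --y--> {1,2,3,4,5}  [seen]
{2,4,5} --x--> {1,2,3,4}  [seen]
{2,4,5} --y--> {1,2,3,4,5}  [seen]
{1,2,3} --x--> {2,3,4,5}  [new]
{1,2,3} --y--> {2,3,5}  [new]
{1,2,3,4,5} --x--> {1,2,3,4,5}  [seen]
{1,2,3,4,5} --y--> {1,2,3,4,5}  [seen]
{2,3,4,5} --x--> {1,2,3,4,5}  [seen]
{2,3,4,5} --y--> {1,2,3,4,5}  [seen]
{2,3,5} --x--> {2,3,4,5}  [seen]
{2,3,5} --y--> {1,2,3,5}  [new]
{1,2,3,5} --x--> {2,3,4,5}  [seen]
{1,2,3,5} --y--> {1,2,3,5}  [seen]
Reachable DFA states: {1}, {2,4}, {3,5}, {1,2,3,4}, {1,2,4,5}, {2,4,5}, {1,2,3}, {1,2,3,4,5}, {2,3,4,5}, {2,3,5}, {1,2,3,5}.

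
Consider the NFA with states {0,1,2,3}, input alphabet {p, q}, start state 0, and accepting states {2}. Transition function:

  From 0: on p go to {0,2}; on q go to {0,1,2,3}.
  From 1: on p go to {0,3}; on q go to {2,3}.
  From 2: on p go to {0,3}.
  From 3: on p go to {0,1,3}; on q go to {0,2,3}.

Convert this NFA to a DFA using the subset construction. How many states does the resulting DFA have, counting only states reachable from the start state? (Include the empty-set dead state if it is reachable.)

4

Start state of the DFA: {0}.
{0} --p--> {0,2}  [new]
{0} --q--> {0,1,2,3}  [new]
{0,2} --p--> {0,2,3}  [new]
{0,2} --q--> {0,1,2,3}  [seen]
{0,1,2,3} --p--> {0,1,2,3}  [seen]
{0,1,2,3} --q--> {0,1,2,3}  [seen]
{0,2,3} --p--> {0,1,2,3}  [seen]
{0,2,3} --q--> {0,1,2,3}  [seen]
Reachable DFA states: {0}, {0,2}, {0,1,2,3}, {0,2,3}.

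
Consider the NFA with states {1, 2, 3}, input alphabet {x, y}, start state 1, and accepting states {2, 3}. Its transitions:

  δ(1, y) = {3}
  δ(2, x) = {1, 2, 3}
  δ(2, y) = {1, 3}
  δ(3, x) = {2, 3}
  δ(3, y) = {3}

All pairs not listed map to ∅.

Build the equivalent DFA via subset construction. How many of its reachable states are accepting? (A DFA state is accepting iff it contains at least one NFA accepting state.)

4

Start state of the DFA: {1}.
{1} --x--> ∅  [new]
{1} --y--> {3}  [new]
∅ --x--> ∅  [seen]
∅ --y--> ∅  [seen]
{3} --x--> {2, 3}  [new]
{3} --y--> {3}  [seen]
{2, 3} --x--> {1, 2, 3}  [new]
{2, 3} --y--> {1, 3}  [new]
{1, 2, 3} --x--> {1, 2, 3}  [seen]
{1, 2, 3} --y--> {1, 3}  [seen]
{1, 3} --x--> {2, 3}  [seen]
{1, 3} --y--> {3}  [seen]
Reachable DFA states: {1}, ∅, {3}, {2, 3}, {1, 2, 3}, {1, 3}.
Accepting DFA states (contain an NFA accepting state): {3}, {2, 3}, {1, 2, 3}, {1, 3}.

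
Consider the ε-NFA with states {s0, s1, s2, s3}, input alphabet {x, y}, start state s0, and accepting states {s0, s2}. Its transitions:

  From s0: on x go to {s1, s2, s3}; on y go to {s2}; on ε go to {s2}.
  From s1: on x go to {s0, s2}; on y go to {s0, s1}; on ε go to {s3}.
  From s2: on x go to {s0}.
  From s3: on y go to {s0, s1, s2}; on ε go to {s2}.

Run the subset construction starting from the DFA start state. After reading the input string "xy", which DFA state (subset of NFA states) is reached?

Start: {s0, s2}.
δ(s0,x) = {s1, s2, s3}; δ(s2,x) = {s0}.
Union: {s0, s1, s2, s3}.
After x: {s0, s1, s2, s3}.
δ(s0,y) = {s2}; δ(s1,y) = {s0, s1}; δ(s2,y) = ∅; δ(s3,y) = {s0, s1, s2}.
Union: {s0, s1, s2}.
ε-closure gives {s0, s1, s2, s3}.
After y: {s0, s1, s2, s3}.

{s0, s1, s2, s3}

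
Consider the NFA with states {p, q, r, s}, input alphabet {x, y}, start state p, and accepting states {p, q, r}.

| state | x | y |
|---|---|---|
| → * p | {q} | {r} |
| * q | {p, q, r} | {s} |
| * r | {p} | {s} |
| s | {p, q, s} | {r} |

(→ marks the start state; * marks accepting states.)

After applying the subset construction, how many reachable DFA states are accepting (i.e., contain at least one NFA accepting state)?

Start state of the DFA: {p}.
{p} --x--> {q}  [new]
{p} --y--> {r}  [new]
{q} --x--> {p, q, r}  [new]
{q} --y--> {s}  [new]
{r} --x--> {p}  [seen]
{r} --y--> {s}  [seen]
{p, q, r} --x--> {p, q, r}  [seen]
{p, q, r} --y--> {r, s}  [new]
{s} --x--> {p, q, s}  [new]
{s} --y--> {r}  [seen]
{r, s} --x--> {p, q, s}  [seen]
{r, s} --y--> {r, s}  [seen]
{p, q, s} --x--> {p, q, r, s}  [new]
{p, q, s} --y--> {r, s}  [seen]
{p, q, r, s} --x--> {p, q, r, s}  [seen]
{p, q, r, s} --y--> {r, s}  [seen]
Reachable DFA states: {p}, {q}, {r}, {p, q, r}, {s}, {r, s}, {p, q, s}, {p, q, r, s}.
Accepting DFA states (contain an NFA accepting state): {p}, {q}, {r}, {p, q, r}, {r, s}, {p, q, s}, {p, q, r, s}.

7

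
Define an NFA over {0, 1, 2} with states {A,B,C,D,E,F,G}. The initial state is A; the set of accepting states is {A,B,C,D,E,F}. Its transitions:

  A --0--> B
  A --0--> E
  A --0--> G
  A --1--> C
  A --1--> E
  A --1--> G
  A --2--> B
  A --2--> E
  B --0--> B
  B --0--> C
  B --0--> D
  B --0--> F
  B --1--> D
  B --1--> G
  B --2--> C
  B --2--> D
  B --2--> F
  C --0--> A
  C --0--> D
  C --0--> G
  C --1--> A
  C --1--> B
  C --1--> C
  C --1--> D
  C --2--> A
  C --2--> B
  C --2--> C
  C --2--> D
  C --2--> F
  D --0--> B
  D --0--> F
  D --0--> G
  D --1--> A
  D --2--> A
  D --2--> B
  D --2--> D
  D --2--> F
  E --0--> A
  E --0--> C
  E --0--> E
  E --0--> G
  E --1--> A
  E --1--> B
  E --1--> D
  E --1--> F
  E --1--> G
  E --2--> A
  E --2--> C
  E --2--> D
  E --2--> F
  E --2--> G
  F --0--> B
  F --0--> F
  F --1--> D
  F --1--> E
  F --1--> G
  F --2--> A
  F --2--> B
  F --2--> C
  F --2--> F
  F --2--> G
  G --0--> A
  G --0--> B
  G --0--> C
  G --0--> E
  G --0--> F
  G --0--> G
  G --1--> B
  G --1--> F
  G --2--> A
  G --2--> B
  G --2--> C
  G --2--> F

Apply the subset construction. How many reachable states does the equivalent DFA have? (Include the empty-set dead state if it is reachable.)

8

Start state of the DFA: {A}.
{A} --0--> {B,E,G}  [new]
{A} --1--> {C,E,G}  [new]
{A} --2--> {B,E}  [new]
{B,E,G} --0--> {A,B,C,D,E,F,G}  [new]
{B,E,G} --1--> {A,B,D,F,G}  [new]
{B,E,G} --2--> {A,B,C,D,F,G}  [new]
{C,E,G} --0--> {A,B,C,D,E,F,G}  [seen]
{C,E,G} --1--> {A,B,C,D,F,G}  [seen]
{C,E,G} --2--> {A,B,C,D,F,G}  [seen]
{B,E} --0--> {A,B,C,D,E,F,G}  [seen]
{B,E} --1--> {A,B,D,F,G}  [seen]
{B,E} --2--> {A,C,D,F,G}  [new]
{A,B,C,D,E,F,G} --0--> {A,B,C,D,E,F,G}  [seen]
{A,B,C,D,E,F,G} --1--> {A,B,C,D,E,F,G}  [seen]
{A,B,C,D,E,F,G} --2--> {A,B,C,D,E,F,G}  [seen]
{A,B,D,F,G} --0--> {A,B,C,D,E,F,G}  [seen]
{A,B,D,F,G} --1--> {A,B,C,D,E,F,G}  [seen]
{A,B,D,F,G} --2--> {A,B,C,D,E,F,G}  [seen]
{A,B,C,D,F,G} --0--> {A,B,C,D,E,F,G}  [seen]
{A,B,C,D,F,G} --1--> {A,B,C,D,E,F,G}  [seen]
{A,B,C,D,F,G} --2--> {A,B,C,D,E,F,G}  [seen]
{A,C,D,F,G} --0--> {A,B,C,D,E,F,G}  [seen]
{A,C,D,F,G} --1--> {A,B,C,D,E,F,G}  [seen]
{A,C,D,F,G} --2--> {A,B,C,D,E,F,G}  [seen]
Reachable DFA states: {A}, {B,E,G}, {C,E,G}, {B,E}, {A,B,C,D,E,F,G}, {A,B,D,F,G}, {A,B,C,D,F,G}, {A,C,D,F,G}.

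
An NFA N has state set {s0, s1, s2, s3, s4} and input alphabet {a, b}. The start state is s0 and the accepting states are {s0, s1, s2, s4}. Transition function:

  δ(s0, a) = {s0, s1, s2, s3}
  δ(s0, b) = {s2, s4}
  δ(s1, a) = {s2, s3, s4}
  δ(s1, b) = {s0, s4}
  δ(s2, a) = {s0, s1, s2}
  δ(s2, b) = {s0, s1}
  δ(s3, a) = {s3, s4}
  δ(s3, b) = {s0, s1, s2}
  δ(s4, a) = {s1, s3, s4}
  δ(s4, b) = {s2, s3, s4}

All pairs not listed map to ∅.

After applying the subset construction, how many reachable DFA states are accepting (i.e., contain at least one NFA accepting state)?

Start state of the DFA: {s0}.
{s0} --a--> {s0, s1, s2, s3}  [new]
{s0} --b--> {s2, s4}  [new]
{s0, s1, s2, s3} --a--> {s0, s1, s2, s3, s4}  [new]
{s0, s1, s2, s3} --b--> {s0, s1, s2, s4}  [new]
{s2, s4} --a--> {s0, s1, s2, s3, s4}  [seen]
{s2, s4} --b--> {s0, s1, s2, s3, s4}  [seen]
{s0, s1, s2, s3, s4} --a--> {s0, s1, s2, s3, s4}  [seen]
{s0, s1, s2, s3, s4} --b--> {s0, s1, s2, s3, s4}  [seen]
{s0, s1, s2, s4} --a--> {s0, s1, s2, s3, s4}  [seen]
{s0, s1, s2, s4} --b--> {s0, s1, s2, s3, s4}  [seen]
Reachable DFA states: {s0}, {s0, s1, s2, s3}, {s2, s4}, {s0, s1, s2, s3, s4}, {s0, s1, s2, s4}.
Accepting DFA states (contain an NFA accepting state): {s0}, {s0, s1, s2, s3}, {s2, s4}, {s0, s1, s2, s3, s4}, {s0, s1, s2, s4}.

5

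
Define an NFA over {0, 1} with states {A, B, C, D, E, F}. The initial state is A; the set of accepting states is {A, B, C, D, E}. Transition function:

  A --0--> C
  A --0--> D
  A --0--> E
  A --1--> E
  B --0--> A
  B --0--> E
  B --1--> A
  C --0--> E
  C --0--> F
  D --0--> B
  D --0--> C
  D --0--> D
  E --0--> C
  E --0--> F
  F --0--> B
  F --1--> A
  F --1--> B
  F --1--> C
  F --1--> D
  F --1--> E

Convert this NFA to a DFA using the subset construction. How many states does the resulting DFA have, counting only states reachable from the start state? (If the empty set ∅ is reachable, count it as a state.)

Start state of the DFA: {A}.
{A} --0--> {C, D, E}  [new]
{A} --1--> {E}  [new]
{C, D, E} --0--> {B, C, D, E, F}  [new]
{C, D, E} --1--> ∅  [new]
{E} --0--> {C, F}  [new]
{E} --1--> ∅  [seen]
{B, C, D, E, F} --0--> {A, B, C, D, E, F}  [new]
{B, C, D, E, F} --1--> {A, B, C, D, E}  [new]
∅ --0--> ∅  [seen]
∅ --1--> ∅  [seen]
{C, F} --0--> {B, E, F}  [new]
{C, F} --1--> {A, B, C, D, E}  [seen]
{A, B, C, D, E, F} --0--> {A, B, C, D, E, F}  [seen]
{A, B, C, D, E, F} --1--> {A, B, C, D, E}  [seen]
{A, B, C, D, E} --0--> {A, B, C, D, E, F}  [seen]
{A, B, C, D, E} --1--> {A, E}  [new]
{B, E, F} --0--> {A, B, C, E, F}  [new]
{B, E, F} --1--> {A, B, C, D, E}  [seen]
{A, E} --0--> {C, D, E, F}  [new]
{A, E} --1--> {E}  [seen]
{A, B, C, E, F} --0--> {A, B, C, D, E, F}  [seen]
{A, B, C, E, F} --1--> {A, B, C, D, E}  [seen]
{C, D, E, F} --0--> {B, C, D, E, F}  [seen]
{C, D, E, F} --1--> {A, B, C, D, E}  [seen]
Reachable DFA states: {A}, {C, D, E}, {E}, {B, C, D, E, F}, ∅, {C, F}, {A, B, C, D, E, F}, {A, B, C, D, E}, {B, E, F}, {A, E}, {A, B, C, E, F}, {C, D, E, F}.

12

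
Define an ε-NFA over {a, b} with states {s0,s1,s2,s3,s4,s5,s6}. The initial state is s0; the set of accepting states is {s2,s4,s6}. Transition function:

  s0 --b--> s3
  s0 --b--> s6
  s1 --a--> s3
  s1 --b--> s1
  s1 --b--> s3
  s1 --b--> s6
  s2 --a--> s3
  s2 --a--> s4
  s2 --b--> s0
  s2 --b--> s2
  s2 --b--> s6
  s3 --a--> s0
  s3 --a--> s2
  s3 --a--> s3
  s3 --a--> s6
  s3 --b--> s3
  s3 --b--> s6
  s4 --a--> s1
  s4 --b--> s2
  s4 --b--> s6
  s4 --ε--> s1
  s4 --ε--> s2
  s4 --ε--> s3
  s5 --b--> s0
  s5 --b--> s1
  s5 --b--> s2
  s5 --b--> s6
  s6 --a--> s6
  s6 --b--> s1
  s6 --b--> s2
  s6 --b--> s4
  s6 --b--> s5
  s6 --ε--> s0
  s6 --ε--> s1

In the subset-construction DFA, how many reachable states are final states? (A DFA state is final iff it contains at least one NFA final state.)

Start state of the DFA: {s0} (ε-closure of the NFA start).
{s0} --a--> ∅  [new]
{s0} --b--> {s0,s1,s3,s6}  [new]
∅ --a--> ∅  [seen]
∅ --b--> ∅  [seen]
{s0,s1,s3,s6} --a--> {s0,s1,s2,s3,s6}  [new]
{s0,s1,s3,s6} --b--> {s0,s1,s2,s3,s4,s5,s6}  [new]
{s0,s1,s2,s3,s6} --a--> {s0,s1,s2,s3,s4,s6}  [new]
{s0,s1,s2,s3,s6} --b--> {s0,s1,s2,s3,s4,s5,s6}  [seen]
{s0,s1,s2,s3,s4,s5,s6} --a--> {s0,s1,s2,s3,s4,s6}  [seen]
{s0,s1,s2,s3,s4,s5,s6} --b--> {s0,s1,s2,s3,s4,s5,s6}  [seen]
{s0,s1,s2,s3,s4,s6} --a--> {s0,s1,s2,s3,s4,s6}  [seen]
{s0,s1,s2,s3,s4,s6} --b--> {s0,s1,s2,s3,s4,s5,s6}  [seen]
Reachable DFA states: {s0}, ∅, {s0,s1,s3,s6}, {s0,s1,s2,s3,s6}, {s0,s1,s2,s3,s4,s5,s6}, {s0,s1,s2,s3,s4,s6}.
Accepting DFA states (contain an NFA accepting state): {s0,s1,s3,s6}, {s0,s1,s2,s3,s6}, {s0,s1,s2,s3,s4,s5,s6}, {s0,s1,s2,s3,s4,s6}.

4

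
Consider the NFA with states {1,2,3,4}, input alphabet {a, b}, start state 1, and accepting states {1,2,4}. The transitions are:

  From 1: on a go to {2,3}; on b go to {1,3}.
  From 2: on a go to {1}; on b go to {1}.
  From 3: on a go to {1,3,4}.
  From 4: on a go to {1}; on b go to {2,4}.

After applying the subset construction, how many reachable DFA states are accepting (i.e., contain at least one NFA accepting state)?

Start state of the DFA: {1}.
{1} --a--> {2,3}  [new]
{1} --b--> {1,3}  [new]
{2,3} --a--> {1,3,4}  [new]
{2,3} --b--> {1}  [seen]
{1,3} --a--> {1,2,3,4}  [new]
{1,3} --b--> {1,3}  [seen]
{1,3,4} --a--> {1,2,3,4}  [seen]
{1,3,4} --b--> {1,2,3,4}  [seen]
{1,2,3,4} --a--> {1,2,3,4}  [seen]
{1,2,3,4} --b--> {1,2,3,4}  [seen]
Reachable DFA states: {1}, {2,3}, {1,3}, {1,3,4}, {1,2,3,4}.
Accepting DFA states (contain an NFA accepting state): {1}, {2,3}, {1,3}, {1,3,4}, {1,2,3,4}.

5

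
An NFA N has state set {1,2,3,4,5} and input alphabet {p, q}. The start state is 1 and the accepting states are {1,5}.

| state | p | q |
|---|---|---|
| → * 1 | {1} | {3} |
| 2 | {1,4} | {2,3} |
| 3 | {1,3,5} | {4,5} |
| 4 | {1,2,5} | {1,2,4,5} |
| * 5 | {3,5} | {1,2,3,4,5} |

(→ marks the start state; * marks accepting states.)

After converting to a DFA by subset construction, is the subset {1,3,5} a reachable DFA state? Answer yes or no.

yes

Start state of the DFA: {1}.
{1} --p--> {1}  [seen]
{1} --q--> {3}  [new]
{3} --p--> {1,3,5}  [new]
{3} --q--> {4,5}  [new]
{1,3,5} --p--> {1,3,5}  [seen]
{1,3,5} --q--> {1,2,3,4,5}  [new]
{4,5} --p--> {1,2,3,5}  [new]
{4,5} --q--> {1,2,3,4,5}  [seen]
{1,2,3,4,5} --p--> {1,2,3,4,5}  [seen]
{1,2,3,4,5} --q--> {1,2,3,4,5}  [seen]
{1,2,3,5} --p--> {1,3,4,5}  [new]
{1,2,3,5} --q--> {1,2,3,4,5}  [seen]
{1,3,4,5} --p--> {1,2,3,5}  [seen]
{1,3,4,5} --q--> {1,2,3,4,5}  [seen]
Reachable DFA states: {1}, {3}, {1,3,5}, {4,5}, {1,2,3,4,5}, {1,2,3,5}, {1,3,4,5}.
{1,3,5} is among them.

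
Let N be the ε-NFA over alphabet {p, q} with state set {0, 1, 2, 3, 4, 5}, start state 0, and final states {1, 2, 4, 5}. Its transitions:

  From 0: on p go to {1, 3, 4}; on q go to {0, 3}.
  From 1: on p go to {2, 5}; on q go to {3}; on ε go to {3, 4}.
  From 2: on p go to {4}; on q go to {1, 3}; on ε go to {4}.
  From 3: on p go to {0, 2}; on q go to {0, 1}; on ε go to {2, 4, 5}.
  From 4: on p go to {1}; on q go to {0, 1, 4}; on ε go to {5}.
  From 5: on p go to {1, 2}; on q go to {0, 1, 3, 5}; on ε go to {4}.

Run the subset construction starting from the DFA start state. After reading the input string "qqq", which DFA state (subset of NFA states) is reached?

{0, 1, 2, 3, 4, 5}

Start: {0}.
δ(0,q) = {0, 3}.
Union: {0, 3}.
ε-closure gives {0, 2, 3, 4, 5}.
After q: {0, 2, 3, 4, 5}.
δ(0,q) = {0, 3}; δ(2,q) = {1, 3}; δ(3,q) = {0, 1}; δ(4,q) = {0, 1, 4}; δ(5,q) = {0, 1, 3, 5}.
Union: {0, 1, 3, 4, 5}.
ε-closure gives {0, 1, 2, 3, 4, 5}.
After q: {0, 1, 2, 3, 4, 5}.
δ(0,q) = {0, 3}; δ(1,q) = {3}; δ(2,q) = {1, 3}; δ(3,q) = {0, 1}; δ(4,q) = {0, 1, 4}; δ(5,q) = {0, 1, 3, 5}.
Union: {0, 1, 3, 4, 5}.
ε-closure gives {0, 1, 2, 3, 4, 5}.
After q: {0, 1, 2, 3, 4, 5}.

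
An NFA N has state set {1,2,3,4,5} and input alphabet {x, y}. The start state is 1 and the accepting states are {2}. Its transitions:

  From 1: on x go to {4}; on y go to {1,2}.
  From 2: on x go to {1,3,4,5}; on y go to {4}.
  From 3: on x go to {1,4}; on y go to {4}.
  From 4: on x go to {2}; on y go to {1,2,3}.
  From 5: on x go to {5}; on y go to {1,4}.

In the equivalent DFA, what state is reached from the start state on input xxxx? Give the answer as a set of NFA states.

Start: {1}.
δ(1,x) = {4}.
Union: {4}.
After x: {4}.
δ(4,x) = {2}.
Union: {2}.
After x: {2}.
δ(2,x) = {1,3,4,5}.
Union: {1,3,4,5}.
After x: {1,3,4,5}.
δ(1,x) = {4}; δ(3,x) = {1,4}; δ(4,x) = {2}; δ(5,x) = {5}.
Union: {1,2,4,5}.
After x: {1,2,4,5}.

{1,2,4,5}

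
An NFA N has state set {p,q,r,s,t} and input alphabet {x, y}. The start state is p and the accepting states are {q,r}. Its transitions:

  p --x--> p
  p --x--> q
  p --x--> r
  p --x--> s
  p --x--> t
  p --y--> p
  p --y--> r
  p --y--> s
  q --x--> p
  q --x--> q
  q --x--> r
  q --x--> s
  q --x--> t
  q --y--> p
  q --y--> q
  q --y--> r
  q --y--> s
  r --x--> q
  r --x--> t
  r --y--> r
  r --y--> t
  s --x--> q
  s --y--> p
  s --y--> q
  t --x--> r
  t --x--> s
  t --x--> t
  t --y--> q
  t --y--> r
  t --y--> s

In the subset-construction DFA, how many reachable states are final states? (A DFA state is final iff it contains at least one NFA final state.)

2

Start state of the DFA: {p}.
{p} --x--> {p,q,r,s,t}  [new]
{p} --y--> {p,r,s}  [new]
{p,q,r,s,t} --x--> {p,q,r,s,t}  [seen]
{p,q,r,s,t} --y--> {p,q,r,s,t}  [seen]
{p,r,s} --x--> {p,q,r,s,t}  [seen]
{p,r,s} --y--> {p,q,r,s,t}  [seen]
Reachable DFA states: {p}, {p,q,r,s,t}, {p,r,s}.
Accepting DFA states (contain an NFA accepting state): {p,q,r,s,t}, {p,r,s}.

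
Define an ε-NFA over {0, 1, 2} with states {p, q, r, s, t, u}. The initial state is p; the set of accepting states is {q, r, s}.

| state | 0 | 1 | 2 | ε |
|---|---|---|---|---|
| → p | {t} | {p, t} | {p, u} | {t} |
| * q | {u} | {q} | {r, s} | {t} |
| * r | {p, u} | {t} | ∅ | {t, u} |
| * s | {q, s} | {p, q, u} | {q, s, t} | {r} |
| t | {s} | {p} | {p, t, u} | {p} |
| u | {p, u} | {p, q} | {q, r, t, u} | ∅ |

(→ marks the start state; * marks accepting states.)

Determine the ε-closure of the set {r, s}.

Begin with {r, s}.
r →ε {t, u}; add t, u.
t →ε {p}; add p.
ε-closure = {p, r, s, t, u}.

{p, r, s, t, u}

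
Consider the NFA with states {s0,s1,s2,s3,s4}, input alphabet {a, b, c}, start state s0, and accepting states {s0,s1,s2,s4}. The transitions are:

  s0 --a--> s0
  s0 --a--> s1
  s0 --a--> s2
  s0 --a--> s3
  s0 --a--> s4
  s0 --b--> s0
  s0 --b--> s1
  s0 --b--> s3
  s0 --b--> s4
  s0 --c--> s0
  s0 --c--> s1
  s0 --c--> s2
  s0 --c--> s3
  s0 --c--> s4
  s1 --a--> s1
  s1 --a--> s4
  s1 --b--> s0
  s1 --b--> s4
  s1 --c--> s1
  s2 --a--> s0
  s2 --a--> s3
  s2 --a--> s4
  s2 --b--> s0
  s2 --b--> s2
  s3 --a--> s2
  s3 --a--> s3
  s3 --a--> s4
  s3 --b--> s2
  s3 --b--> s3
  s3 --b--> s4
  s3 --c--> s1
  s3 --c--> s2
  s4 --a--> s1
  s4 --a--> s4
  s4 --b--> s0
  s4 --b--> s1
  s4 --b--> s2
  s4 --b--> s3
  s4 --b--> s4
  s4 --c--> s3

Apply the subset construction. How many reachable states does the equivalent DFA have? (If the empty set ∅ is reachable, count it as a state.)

Start state of the DFA: {s0}.
{s0} --a--> {s0,s1,s2,s3,s4}  [new]
{s0} --b--> {s0,s1,s3,s4}  [new]
{s0} --c--> {s0,s1,s2,s3,s4}  [seen]
{s0,s1,s2,s3,s4} --a--> {s0,s1,s2,s3,s4}  [seen]
{s0,s1,s2,s3,s4} --b--> {s0,s1,s2,s3,s4}  [seen]
{s0,s1,s2,s3,s4} --c--> {s0,s1,s2,s3,s4}  [seen]
{s0,s1,s3,s4} --a--> {s0,s1,s2,s3,s4}  [seen]
{s0,s1,s3,s4} --b--> {s0,s1,s2,s3,s4}  [seen]
{s0,s1,s3,s4} --c--> {s0,s1,s2,s3,s4}  [seen]
Reachable DFA states: {s0}, {s0,s1,s2,s3,s4}, {s0,s1,s3,s4}.

3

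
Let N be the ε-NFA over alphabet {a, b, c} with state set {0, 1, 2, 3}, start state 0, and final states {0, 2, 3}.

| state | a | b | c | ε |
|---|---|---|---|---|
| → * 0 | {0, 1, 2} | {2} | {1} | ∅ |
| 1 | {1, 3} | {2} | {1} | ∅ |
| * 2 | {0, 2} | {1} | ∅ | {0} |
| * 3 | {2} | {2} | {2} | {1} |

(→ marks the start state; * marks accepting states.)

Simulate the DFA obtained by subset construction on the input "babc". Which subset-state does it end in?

{1}

Start: {0}.
δ(0,b) = {2}.
Union: {2}.
ε-closure gives {0, 2}.
After b: {0, 2}.
δ(0,a) = {0, 1, 2}; δ(2,a) = {0, 2}.
Union: {0, 1, 2}.
After a: {0, 1, 2}.
δ(0,b) = {2}; δ(1,b) = {2}; δ(2,b) = {1}.
Union: {1, 2}.
ε-closure gives {0, 1, 2}.
After b: {0, 1, 2}.
δ(0,c) = {1}; δ(1,c) = {1}; δ(2,c) = ∅.
Union: {1}.
After c: {1}.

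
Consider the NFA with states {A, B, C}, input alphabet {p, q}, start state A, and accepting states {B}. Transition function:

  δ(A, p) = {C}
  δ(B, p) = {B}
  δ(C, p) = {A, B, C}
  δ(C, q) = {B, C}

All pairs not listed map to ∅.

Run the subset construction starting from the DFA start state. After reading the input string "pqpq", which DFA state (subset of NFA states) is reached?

Start: {A}.
δ(A,p) = {C}.
Union: {C}.
After p: {C}.
δ(C,q) = {B, C}.
Union: {B, C}.
After q: {B, C}.
δ(B,p) = {B}; δ(C,p) = {A, B, C}.
Union: {A, B, C}.
After p: {A, B, C}.
δ(A,q) = ∅; δ(B,q) = ∅; δ(C,q) = {B, C}.
Union: {B, C}.
After q: {B, C}.

{B, C}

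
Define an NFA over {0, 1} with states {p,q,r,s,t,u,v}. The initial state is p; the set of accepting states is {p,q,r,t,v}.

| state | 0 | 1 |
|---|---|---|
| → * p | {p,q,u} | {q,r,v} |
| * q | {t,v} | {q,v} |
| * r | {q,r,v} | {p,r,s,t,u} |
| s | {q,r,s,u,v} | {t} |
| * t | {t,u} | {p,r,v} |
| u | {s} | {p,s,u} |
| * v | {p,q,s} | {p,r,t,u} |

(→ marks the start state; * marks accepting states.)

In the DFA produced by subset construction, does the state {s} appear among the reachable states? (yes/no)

no

Start state of the DFA: {p}.
{p} --0--> {p,q,u}  [new]
{p} --1--> {q,r,v}  [new]
{p,q,u} --0--> {p,q,s,t,u,v}  [new]
{p,q,u} --1--> {p,q,r,s,u,v}  [new]
{q,r,v} --0--> {p,q,r,s,t,v}  [new]
{q,r,v} --1--> {p,q,r,s,t,u,v}  [new]
{p,q,s,t,u,v} --0--> {p,q,r,s,t,u,v}  [seen]
{p,q,s,t,u,v} --1--> {p,q,r,s,t,u,v}  [seen]
{p,q,r,s,u,v} --0--> {p,q,r,s,t,u,v}  [seen]
{p,q,r,s,u,v} --1--> {p,q,r,s,t,u,v}  [seen]
{p,q,r,s,t,v} --0--> {p,q,r,s,t,u,v}  [seen]
{p,q,r,s,t,v} --1--> {p,q,r,s,t,u,v}  [seen]
{p,q,r,s,t,u,v} --0--> {p,q,r,s,t,u,v}  [seen]
{p,q,r,s,t,u,v} --1--> {p,q,r,s,t,u,v}  [seen]
Reachable DFA states: {p}, {p,q,u}, {q,r,v}, {p,q,s,t,u,v}, {p,q,r,s,u,v}, {p,q,r,s,t,v}, {p,q,r,s,t,u,v}.
{s} is not among them.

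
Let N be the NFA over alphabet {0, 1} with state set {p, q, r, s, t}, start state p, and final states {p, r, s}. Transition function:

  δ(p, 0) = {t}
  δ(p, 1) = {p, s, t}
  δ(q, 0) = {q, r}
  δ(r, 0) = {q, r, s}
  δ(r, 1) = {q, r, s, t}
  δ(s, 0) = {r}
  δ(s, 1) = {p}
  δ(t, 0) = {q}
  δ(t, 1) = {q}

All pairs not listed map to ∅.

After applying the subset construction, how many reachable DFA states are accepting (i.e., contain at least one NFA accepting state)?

Start state of the DFA: {p}.
{p} --0--> {t}  [new]
{p} --1--> {p, s, t}  [new]
{t} --0--> {q}  [new]
{t} --1--> {q}  [seen]
{p, s, t} --0--> {q, r, t}  [new]
{p, s, t} --1--> {p, q, s, t}  [new]
{q} --0--> {q, r}  [new]
{q} --1--> ∅  [new]
{q, r, t} --0--> {q, r, s}  [new]
{q, r, t} --1--> {q, r, s, t}  [new]
{p, q, s, t} --0--> {q, r, t}  [seen]
{p, q, s, t} --1--> {p, q, s, t}  [seen]
{q, r} --0--> {q, r, s}  [seen]
{q, r} --1--> {q, r, s, t}  [seen]
∅ --0--> ∅  [seen]
∅ --1--> ∅  [seen]
{q, r, s} --0--> {q, r, s}  [seen]
{q, r, s} --1--> {p, q, r, s, t}  [new]
{q, r, s, t} --0--> {q, r, s}  [seen]
{q, r, s, t} --1--> {p, q, r, s, t}  [seen]
{p, q, r, s, t} --0--> {q, r, s, t}  [seen]
{p, q, r, s, t} --1--> {p, q, r, s, t}  [seen]
Reachable DFA states: {p}, {t}, {p, s, t}, {q}, {q, r, t}, {p, q, s, t}, {q, r}, ∅, {q, r, s}, {q, r, s, t}, {p, q, r, s, t}.
Accepting DFA states (contain an NFA accepting state): {p}, {p, s, t}, {q, r, t}, {p, q, s, t}, {q, r}, {q, r, s}, {q, r, s, t}, {p, q, r, s, t}.

8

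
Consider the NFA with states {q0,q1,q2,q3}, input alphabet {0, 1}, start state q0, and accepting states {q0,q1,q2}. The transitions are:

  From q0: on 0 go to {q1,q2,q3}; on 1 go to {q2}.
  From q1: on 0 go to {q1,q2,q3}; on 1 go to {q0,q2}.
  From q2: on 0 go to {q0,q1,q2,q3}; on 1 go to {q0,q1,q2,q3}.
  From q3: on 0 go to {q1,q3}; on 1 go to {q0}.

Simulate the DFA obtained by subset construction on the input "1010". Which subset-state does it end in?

{q0,q1,q2,q3}

Start: {q0}.
δ(q0,1) = {q2}.
Union: {q2}.
After 1: {q2}.
δ(q2,0) = {q0,q1,q2,q3}.
Union: {q0,q1,q2,q3}.
After 0: {q0,q1,q2,q3}.
δ(q0,1) = {q2}; δ(q1,1) = {q0,q2}; δ(q2,1) = {q0,q1,q2,q3}; δ(q3,1) = {q0}.
Union: {q0,q1,q2,q3}.
After 1: {q0,q1,q2,q3}.
δ(q0,0) = {q1,q2,q3}; δ(q1,0) = {q1,q2,q3}; δ(q2,0) = {q0,q1,q2,q3}; δ(q3,0) = {q1,q3}.
Union: {q0,q1,q2,q3}.
After 0: {q0,q1,q2,q3}.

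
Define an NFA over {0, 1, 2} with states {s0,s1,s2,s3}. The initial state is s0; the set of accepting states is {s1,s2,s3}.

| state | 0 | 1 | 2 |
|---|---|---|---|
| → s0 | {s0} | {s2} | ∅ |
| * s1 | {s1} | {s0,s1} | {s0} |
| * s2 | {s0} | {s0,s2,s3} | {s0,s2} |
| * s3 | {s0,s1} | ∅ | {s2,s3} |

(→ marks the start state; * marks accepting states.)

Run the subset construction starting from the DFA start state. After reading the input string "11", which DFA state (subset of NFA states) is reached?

{s0,s2,s3}

Start: {s0}.
δ(s0,1) = {s2}.
Union: {s2}.
After 1: {s2}.
δ(s2,1) = {s0,s2,s3}.
Union: {s0,s2,s3}.
After 1: {s0,s2,s3}.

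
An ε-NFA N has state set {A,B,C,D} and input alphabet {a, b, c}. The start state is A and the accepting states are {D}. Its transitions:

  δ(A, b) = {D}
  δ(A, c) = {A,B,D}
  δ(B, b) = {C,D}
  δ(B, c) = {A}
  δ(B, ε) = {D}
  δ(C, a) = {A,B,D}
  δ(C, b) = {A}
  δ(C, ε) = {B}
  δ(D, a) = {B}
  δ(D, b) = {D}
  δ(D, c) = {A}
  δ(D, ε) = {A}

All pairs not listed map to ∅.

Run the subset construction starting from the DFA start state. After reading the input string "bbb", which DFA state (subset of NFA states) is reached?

{A,D}

Start: {A}.
δ(A,b) = {D}.
Union: {D}.
ε-closure gives {A,D}.
After b: {A,D}.
δ(A,b) = {D}; δ(D,b) = {D}.
Union: {D}.
ε-closure gives {A,D}.
After b: {A,D}.
δ(A,b) = {D}; δ(D,b) = {D}.
Union: {D}.
ε-closure gives {A,D}.
After b: {A,D}.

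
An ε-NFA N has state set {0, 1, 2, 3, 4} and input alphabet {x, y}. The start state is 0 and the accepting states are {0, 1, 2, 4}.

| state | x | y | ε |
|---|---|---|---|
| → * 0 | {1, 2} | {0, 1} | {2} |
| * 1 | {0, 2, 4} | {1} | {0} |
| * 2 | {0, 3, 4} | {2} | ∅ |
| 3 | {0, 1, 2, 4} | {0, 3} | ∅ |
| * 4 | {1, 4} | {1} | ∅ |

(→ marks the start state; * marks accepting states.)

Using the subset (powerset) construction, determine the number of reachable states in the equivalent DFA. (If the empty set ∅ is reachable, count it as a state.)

4

Start state of the DFA: {0, 2} (ε-closure of the NFA start).
{0, 2} --x--> {0, 1, 2, 3, 4}  [new]
{0, 2} --y--> {0, 1, 2}  [new]
{0, 1, 2, 3, 4} --x--> {0, 1, 2, 3, 4}  [seen]
{0, 1, 2, 3, 4} --y--> {0, 1, 2, 3}  [new]
{0, 1, 2} --x--> {0, 1, 2, 3, 4}  [seen]
{0, 1, 2} --y--> {0, 1, 2}  [seen]
{0, 1, 2, 3} --x--> {0, 1, 2, 3, 4}  [seen]
{0, 1, 2, 3} --y--> {0, 1, 2, 3}  [seen]
Reachable DFA states: {0, 2}, {0, 1, 2, 3, 4}, {0, 1, 2}, {0, 1, 2, 3}.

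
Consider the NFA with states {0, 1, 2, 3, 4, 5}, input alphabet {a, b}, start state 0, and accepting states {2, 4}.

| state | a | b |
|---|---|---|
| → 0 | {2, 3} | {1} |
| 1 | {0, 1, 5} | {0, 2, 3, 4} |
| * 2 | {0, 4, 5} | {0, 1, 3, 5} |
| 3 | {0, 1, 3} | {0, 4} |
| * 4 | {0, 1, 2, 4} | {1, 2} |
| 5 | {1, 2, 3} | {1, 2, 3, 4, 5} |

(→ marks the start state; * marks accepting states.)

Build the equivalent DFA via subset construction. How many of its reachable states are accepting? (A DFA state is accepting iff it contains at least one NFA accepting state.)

Start state of the DFA: {0}.
{0} --a--> {2, 3}  [new]
{0} --b--> {1}  [new]
{2, 3} --a--> {0, 1, 3, 4, 5}  [new]
{2, 3} --b--> {0, 1, 3, 4, 5}  [seen]
{1} --a--> {0, 1, 5}  [new]
{1} --b--> {0, 2, 3, 4}  [new]
{0, 1, 3, 4, 5} --a--> {0, 1, 2, 3, 4, 5}  [new]
{0, 1, 3, 4, 5} --b--> {0, 1, 2, 3, 4, 5}  [seen]
{0, 1, 5} --a--> {0, 1, 2, 3, 5}  [new]
{0, 1, 5} --b--> {0, 1, 2, 3, 4, 5}  [seen]
{0, 2, 3, 4} --a--> {0, 1, 2, 3, 4, 5}  [seen]
{0, 2, 3, 4} --b--> {0, 1, 2, 3, 4, 5}  [seen]
{0, 1, 2, 3, 4, 5} --a--> {0, 1, 2, 3, 4, 5}  [seen]
{0, 1, 2, 3, 4, 5} --b--> {0, 1, 2, 3, 4, 5}  [seen]
{0, 1, 2, 3, 5} --a--> {0, 1, 2, 3, 4, 5}  [seen]
{0, 1, 2, 3, 5} --b--> {0, 1, 2, 3, 4, 5}  [seen]
Reachable DFA states: {0}, {2, 3}, {1}, {0, 1, 3, 4, 5}, {0, 1, 5}, {0, 2, 3, 4}, {0, 1, 2, 3, 4, 5}, {0, 1, 2, 3, 5}.
Accepting DFA states (contain an NFA accepting state): {2, 3}, {0, 1, 3, 4, 5}, {0, 2, 3, 4}, {0, 1, 2, 3, 4, 5}, {0, 1, 2, 3, 5}.

5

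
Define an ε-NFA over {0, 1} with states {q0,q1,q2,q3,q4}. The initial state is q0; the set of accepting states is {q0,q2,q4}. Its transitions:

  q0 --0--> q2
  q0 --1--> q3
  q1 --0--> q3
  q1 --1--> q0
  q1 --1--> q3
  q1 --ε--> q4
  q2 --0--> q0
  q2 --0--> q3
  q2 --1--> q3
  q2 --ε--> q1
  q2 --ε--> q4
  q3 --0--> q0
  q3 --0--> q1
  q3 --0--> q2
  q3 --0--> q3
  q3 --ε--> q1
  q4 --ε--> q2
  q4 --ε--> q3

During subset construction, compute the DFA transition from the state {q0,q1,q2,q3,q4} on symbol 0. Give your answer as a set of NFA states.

δ(q0,0) = {q2}; δ(q1,0) = {q3}; δ(q2,0) = {q0,q3}; δ(q3,0) = {q0,q1,q2,q3}; δ(q4,0) = ∅.
Union: {q0,q1,q2,q3}.
ε-closure gives {q0,q1,q2,q3,q4}.

{q0,q1,q2,q3,q4}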